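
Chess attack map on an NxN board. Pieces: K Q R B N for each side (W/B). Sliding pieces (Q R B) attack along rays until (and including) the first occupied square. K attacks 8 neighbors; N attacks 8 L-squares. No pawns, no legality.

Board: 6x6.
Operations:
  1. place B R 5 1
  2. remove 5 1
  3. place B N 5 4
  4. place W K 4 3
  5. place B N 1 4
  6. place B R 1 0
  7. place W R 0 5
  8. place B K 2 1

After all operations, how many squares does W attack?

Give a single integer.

Answer: 18

Derivation:
Op 1: place BR@(5,1)
Op 2: remove (5,1)
Op 3: place BN@(5,4)
Op 4: place WK@(4,3)
Op 5: place BN@(1,4)
Op 6: place BR@(1,0)
Op 7: place WR@(0,5)
Op 8: place BK@(2,1)
Per-piece attacks for W:
  WR@(0,5): attacks (0,4) (0,3) (0,2) (0,1) (0,0) (1,5) (2,5) (3,5) (4,5) (5,5)
  WK@(4,3): attacks (4,4) (4,2) (5,3) (3,3) (5,4) (5,2) (3,4) (3,2)
Union (18 distinct): (0,0) (0,1) (0,2) (0,3) (0,4) (1,5) (2,5) (3,2) (3,3) (3,4) (3,5) (4,2) (4,4) (4,5) (5,2) (5,3) (5,4) (5,5)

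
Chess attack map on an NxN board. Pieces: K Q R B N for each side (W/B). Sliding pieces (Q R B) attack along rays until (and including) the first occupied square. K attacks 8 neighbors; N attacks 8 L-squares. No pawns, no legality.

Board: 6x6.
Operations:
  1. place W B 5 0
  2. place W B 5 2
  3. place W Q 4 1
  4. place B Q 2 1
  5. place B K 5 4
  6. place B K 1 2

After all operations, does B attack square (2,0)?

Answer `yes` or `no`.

Op 1: place WB@(5,0)
Op 2: place WB@(5,2)
Op 3: place WQ@(4,1)
Op 4: place BQ@(2,1)
Op 5: place BK@(5,4)
Op 6: place BK@(1,2)
Per-piece attacks for B:
  BK@(1,2): attacks (1,3) (1,1) (2,2) (0,2) (2,3) (2,1) (0,3) (0,1)
  BQ@(2,1): attacks (2,2) (2,3) (2,4) (2,5) (2,0) (3,1) (4,1) (1,1) (0,1) (3,2) (4,3) (5,4) (3,0) (1,2) (1,0) [ray(1,0) blocked at (4,1); ray(1,1) blocked at (5,4); ray(-1,1) blocked at (1,2)]
  BK@(5,4): attacks (5,5) (5,3) (4,4) (4,5) (4,3)
B attacks (2,0): yes

Answer: yes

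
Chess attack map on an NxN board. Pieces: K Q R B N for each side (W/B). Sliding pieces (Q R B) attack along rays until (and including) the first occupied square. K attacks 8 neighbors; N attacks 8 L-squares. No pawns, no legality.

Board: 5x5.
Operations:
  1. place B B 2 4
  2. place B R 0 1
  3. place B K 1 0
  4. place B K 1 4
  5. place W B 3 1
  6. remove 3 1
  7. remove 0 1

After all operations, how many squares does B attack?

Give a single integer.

Answer: 13

Derivation:
Op 1: place BB@(2,4)
Op 2: place BR@(0,1)
Op 3: place BK@(1,0)
Op 4: place BK@(1,4)
Op 5: place WB@(3,1)
Op 6: remove (3,1)
Op 7: remove (0,1)
Per-piece attacks for B:
  BK@(1,0): attacks (1,1) (2,0) (0,0) (2,1) (0,1)
  BK@(1,4): attacks (1,3) (2,4) (0,4) (2,3) (0,3)
  BB@(2,4): attacks (3,3) (4,2) (1,3) (0,2)
Union (13 distinct): (0,0) (0,1) (0,2) (0,3) (0,4) (1,1) (1,3) (2,0) (2,1) (2,3) (2,4) (3,3) (4,2)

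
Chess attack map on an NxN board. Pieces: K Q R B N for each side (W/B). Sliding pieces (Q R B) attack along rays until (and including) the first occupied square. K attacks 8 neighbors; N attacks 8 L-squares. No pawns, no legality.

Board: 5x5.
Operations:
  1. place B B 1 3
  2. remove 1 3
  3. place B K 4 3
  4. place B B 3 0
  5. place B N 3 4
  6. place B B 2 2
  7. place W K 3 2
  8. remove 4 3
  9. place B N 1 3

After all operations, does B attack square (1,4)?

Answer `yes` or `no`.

Op 1: place BB@(1,3)
Op 2: remove (1,3)
Op 3: place BK@(4,3)
Op 4: place BB@(3,0)
Op 5: place BN@(3,4)
Op 6: place BB@(2,2)
Op 7: place WK@(3,2)
Op 8: remove (4,3)
Op 9: place BN@(1,3)
Per-piece attacks for B:
  BN@(1,3): attacks (3,4) (2,1) (3,2) (0,1)
  BB@(2,2): attacks (3,3) (4,4) (3,1) (4,0) (1,3) (1,1) (0,0) [ray(-1,1) blocked at (1,3)]
  BB@(3,0): attacks (4,1) (2,1) (1,2) (0,3)
  BN@(3,4): attacks (4,2) (2,2) (1,3)
B attacks (1,4): no

Answer: no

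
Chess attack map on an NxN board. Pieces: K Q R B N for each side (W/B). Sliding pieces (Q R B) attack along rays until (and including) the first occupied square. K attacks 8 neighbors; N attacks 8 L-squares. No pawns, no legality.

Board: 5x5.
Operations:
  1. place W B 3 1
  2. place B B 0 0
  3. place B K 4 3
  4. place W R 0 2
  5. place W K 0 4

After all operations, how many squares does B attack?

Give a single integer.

Op 1: place WB@(3,1)
Op 2: place BB@(0,0)
Op 3: place BK@(4,3)
Op 4: place WR@(0,2)
Op 5: place WK@(0,4)
Per-piece attacks for B:
  BB@(0,0): attacks (1,1) (2,2) (3,3) (4,4)
  BK@(4,3): attacks (4,4) (4,2) (3,3) (3,4) (3,2)
Union (7 distinct): (1,1) (2,2) (3,2) (3,3) (3,4) (4,2) (4,4)

Answer: 7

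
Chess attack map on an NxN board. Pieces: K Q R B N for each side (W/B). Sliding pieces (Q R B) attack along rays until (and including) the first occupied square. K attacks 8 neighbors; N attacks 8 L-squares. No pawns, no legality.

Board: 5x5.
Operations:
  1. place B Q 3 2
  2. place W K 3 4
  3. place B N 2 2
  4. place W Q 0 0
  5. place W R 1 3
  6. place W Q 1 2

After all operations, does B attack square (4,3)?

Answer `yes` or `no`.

Answer: yes

Derivation:
Op 1: place BQ@(3,2)
Op 2: place WK@(3,4)
Op 3: place BN@(2,2)
Op 4: place WQ@(0,0)
Op 5: place WR@(1,3)
Op 6: place WQ@(1,2)
Per-piece attacks for B:
  BN@(2,2): attacks (3,4) (4,3) (1,4) (0,3) (3,0) (4,1) (1,0) (0,1)
  BQ@(3,2): attacks (3,3) (3,4) (3,1) (3,0) (4,2) (2,2) (4,3) (4,1) (2,3) (1,4) (2,1) (1,0) [ray(0,1) blocked at (3,4); ray(-1,0) blocked at (2,2)]
B attacks (4,3): yes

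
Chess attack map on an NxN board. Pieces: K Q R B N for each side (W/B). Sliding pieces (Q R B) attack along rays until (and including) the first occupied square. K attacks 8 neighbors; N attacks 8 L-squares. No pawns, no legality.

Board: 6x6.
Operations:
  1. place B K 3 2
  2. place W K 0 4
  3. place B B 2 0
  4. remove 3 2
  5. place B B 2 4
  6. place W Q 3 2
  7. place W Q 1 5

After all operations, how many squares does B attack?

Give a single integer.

Op 1: place BK@(3,2)
Op 2: place WK@(0,4)
Op 3: place BB@(2,0)
Op 4: remove (3,2)
Op 5: place BB@(2,4)
Op 6: place WQ@(3,2)
Op 7: place WQ@(1,5)
Per-piece attacks for B:
  BB@(2,0): attacks (3,1) (4,2) (5,3) (1,1) (0,2)
  BB@(2,4): attacks (3,5) (3,3) (4,2) (5,1) (1,5) (1,3) (0,2) [ray(-1,1) blocked at (1,5)]
Union (10 distinct): (0,2) (1,1) (1,3) (1,5) (3,1) (3,3) (3,5) (4,2) (5,1) (5,3)

Answer: 10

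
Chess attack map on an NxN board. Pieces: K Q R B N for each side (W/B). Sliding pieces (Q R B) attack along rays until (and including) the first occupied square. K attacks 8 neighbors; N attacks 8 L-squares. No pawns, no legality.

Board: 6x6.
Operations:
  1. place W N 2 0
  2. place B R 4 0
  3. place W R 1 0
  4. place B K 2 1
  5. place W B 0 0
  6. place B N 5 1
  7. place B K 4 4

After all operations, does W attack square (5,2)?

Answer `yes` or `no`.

Op 1: place WN@(2,0)
Op 2: place BR@(4,0)
Op 3: place WR@(1,0)
Op 4: place BK@(2,1)
Op 5: place WB@(0,0)
Op 6: place BN@(5,1)
Op 7: place BK@(4,4)
Per-piece attacks for W:
  WB@(0,0): attacks (1,1) (2,2) (3,3) (4,4) [ray(1,1) blocked at (4,4)]
  WR@(1,0): attacks (1,1) (1,2) (1,3) (1,4) (1,5) (2,0) (0,0) [ray(1,0) blocked at (2,0); ray(-1,0) blocked at (0,0)]
  WN@(2,0): attacks (3,2) (4,1) (1,2) (0,1)
W attacks (5,2): no

Answer: no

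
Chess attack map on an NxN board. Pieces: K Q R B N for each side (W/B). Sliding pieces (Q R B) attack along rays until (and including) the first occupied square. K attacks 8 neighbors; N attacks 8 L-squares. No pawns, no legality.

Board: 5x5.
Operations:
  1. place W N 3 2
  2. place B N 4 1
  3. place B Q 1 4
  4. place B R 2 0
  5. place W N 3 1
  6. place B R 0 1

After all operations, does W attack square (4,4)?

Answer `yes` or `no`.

Answer: yes

Derivation:
Op 1: place WN@(3,2)
Op 2: place BN@(4,1)
Op 3: place BQ@(1,4)
Op 4: place BR@(2,0)
Op 5: place WN@(3,1)
Op 6: place BR@(0,1)
Per-piece attacks for W:
  WN@(3,1): attacks (4,3) (2,3) (1,2) (1,0)
  WN@(3,2): attacks (4,4) (2,4) (1,3) (4,0) (2,0) (1,1)
W attacks (4,4): yes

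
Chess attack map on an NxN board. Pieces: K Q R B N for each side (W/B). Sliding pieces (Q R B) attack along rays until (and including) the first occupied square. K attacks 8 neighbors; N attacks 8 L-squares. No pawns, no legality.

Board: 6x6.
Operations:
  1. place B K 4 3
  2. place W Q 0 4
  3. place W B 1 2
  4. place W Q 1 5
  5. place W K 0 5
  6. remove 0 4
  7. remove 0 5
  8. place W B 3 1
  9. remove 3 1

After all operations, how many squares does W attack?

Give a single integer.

Op 1: place BK@(4,3)
Op 2: place WQ@(0,4)
Op 3: place WB@(1,2)
Op 4: place WQ@(1,5)
Op 5: place WK@(0,5)
Op 6: remove (0,4)
Op 7: remove (0,5)
Op 8: place WB@(3,1)
Op 9: remove (3,1)
Per-piece attacks for W:
  WB@(1,2): attacks (2,3) (3,4) (4,5) (2,1) (3,0) (0,3) (0,1)
  WQ@(1,5): attacks (1,4) (1,3) (1,2) (2,5) (3,5) (4,5) (5,5) (0,5) (2,4) (3,3) (4,2) (5,1) (0,4) [ray(0,-1) blocked at (1,2)]
Union (19 distinct): (0,1) (0,3) (0,4) (0,5) (1,2) (1,3) (1,4) (2,1) (2,3) (2,4) (2,5) (3,0) (3,3) (3,4) (3,5) (4,2) (4,5) (5,1) (5,5)

Answer: 19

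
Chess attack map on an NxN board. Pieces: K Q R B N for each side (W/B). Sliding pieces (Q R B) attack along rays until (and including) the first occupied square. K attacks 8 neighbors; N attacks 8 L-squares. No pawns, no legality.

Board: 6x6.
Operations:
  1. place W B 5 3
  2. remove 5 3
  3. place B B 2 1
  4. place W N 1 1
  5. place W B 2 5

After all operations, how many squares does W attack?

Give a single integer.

Op 1: place WB@(5,3)
Op 2: remove (5,3)
Op 3: place BB@(2,1)
Op 4: place WN@(1,1)
Op 5: place WB@(2,5)
Per-piece attacks for W:
  WN@(1,1): attacks (2,3) (3,2) (0,3) (3,0)
  WB@(2,5): attacks (3,4) (4,3) (5,2) (1,4) (0,3)
Union (8 distinct): (0,3) (1,4) (2,3) (3,0) (3,2) (3,4) (4,3) (5,2)

Answer: 8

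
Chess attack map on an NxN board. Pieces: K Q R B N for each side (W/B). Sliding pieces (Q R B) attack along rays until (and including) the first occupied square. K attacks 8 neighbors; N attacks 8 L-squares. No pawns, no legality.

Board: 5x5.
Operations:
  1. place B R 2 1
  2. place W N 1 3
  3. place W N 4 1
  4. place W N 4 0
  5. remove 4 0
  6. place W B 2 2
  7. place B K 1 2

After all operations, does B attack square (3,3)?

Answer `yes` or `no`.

Answer: no

Derivation:
Op 1: place BR@(2,1)
Op 2: place WN@(1,3)
Op 3: place WN@(4,1)
Op 4: place WN@(4,0)
Op 5: remove (4,0)
Op 6: place WB@(2,2)
Op 7: place BK@(1,2)
Per-piece attacks for B:
  BK@(1,2): attacks (1,3) (1,1) (2,2) (0,2) (2,3) (2,1) (0,3) (0,1)
  BR@(2,1): attacks (2,2) (2,0) (3,1) (4,1) (1,1) (0,1) [ray(0,1) blocked at (2,2); ray(1,0) blocked at (4,1)]
B attacks (3,3): no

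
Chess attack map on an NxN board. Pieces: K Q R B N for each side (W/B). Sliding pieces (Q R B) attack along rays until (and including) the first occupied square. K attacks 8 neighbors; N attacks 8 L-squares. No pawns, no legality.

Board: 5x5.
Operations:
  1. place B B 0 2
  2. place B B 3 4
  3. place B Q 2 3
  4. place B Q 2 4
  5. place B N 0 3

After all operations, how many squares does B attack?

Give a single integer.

Answer: 19

Derivation:
Op 1: place BB@(0,2)
Op 2: place BB@(3,4)
Op 3: place BQ@(2,3)
Op 4: place BQ@(2,4)
Op 5: place BN@(0,3)
Per-piece attacks for B:
  BB@(0,2): attacks (1,3) (2,4) (1,1) (2,0) [ray(1,1) blocked at (2,4)]
  BN@(0,3): attacks (2,4) (1,1) (2,2)
  BQ@(2,3): attacks (2,4) (2,2) (2,1) (2,0) (3,3) (4,3) (1,3) (0,3) (3,4) (3,2) (4,1) (1,4) (1,2) (0,1) [ray(0,1) blocked at (2,4); ray(-1,0) blocked at (0,3); ray(1,1) blocked at (3,4)]
  BQ@(2,4): attacks (2,3) (3,4) (1,4) (0,4) (3,3) (4,2) (1,3) (0,2) [ray(0,-1) blocked at (2,3); ray(1,0) blocked at (3,4); ray(-1,-1) blocked at (0,2)]
  BB@(3,4): attacks (4,3) (2,3) [ray(-1,-1) blocked at (2,3)]
Union (19 distinct): (0,1) (0,2) (0,3) (0,4) (1,1) (1,2) (1,3) (1,4) (2,0) (2,1) (2,2) (2,3) (2,4) (3,2) (3,3) (3,4) (4,1) (4,2) (4,3)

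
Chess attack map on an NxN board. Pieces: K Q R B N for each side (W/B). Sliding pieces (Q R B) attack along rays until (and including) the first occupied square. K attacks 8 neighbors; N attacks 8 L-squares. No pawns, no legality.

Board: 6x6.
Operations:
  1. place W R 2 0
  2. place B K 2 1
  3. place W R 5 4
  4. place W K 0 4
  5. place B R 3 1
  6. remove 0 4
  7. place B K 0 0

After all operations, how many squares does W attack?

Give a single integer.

Answer: 15

Derivation:
Op 1: place WR@(2,0)
Op 2: place BK@(2,1)
Op 3: place WR@(5,4)
Op 4: place WK@(0,4)
Op 5: place BR@(3,1)
Op 6: remove (0,4)
Op 7: place BK@(0,0)
Per-piece attacks for W:
  WR@(2,0): attacks (2,1) (3,0) (4,0) (5,0) (1,0) (0,0) [ray(0,1) blocked at (2,1); ray(-1,0) blocked at (0,0)]
  WR@(5,4): attacks (5,5) (5,3) (5,2) (5,1) (5,0) (4,4) (3,4) (2,4) (1,4) (0,4)
Union (15 distinct): (0,0) (0,4) (1,0) (1,4) (2,1) (2,4) (3,0) (3,4) (4,0) (4,4) (5,0) (5,1) (5,2) (5,3) (5,5)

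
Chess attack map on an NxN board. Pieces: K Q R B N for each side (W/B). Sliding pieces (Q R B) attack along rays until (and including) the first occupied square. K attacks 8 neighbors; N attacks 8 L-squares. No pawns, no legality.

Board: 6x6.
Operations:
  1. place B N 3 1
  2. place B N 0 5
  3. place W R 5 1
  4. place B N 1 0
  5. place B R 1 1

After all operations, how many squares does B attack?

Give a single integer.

Answer: 15

Derivation:
Op 1: place BN@(3,1)
Op 2: place BN@(0,5)
Op 3: place WR@(5,1)
Op 4: place BN@(1,0)
Op 5: place BR@(1,1)
Per-piece attacks for B:
  BN@(0,5): attacks (1,3) (2,4)
  BN@(1,0): attacks (2,2) (3,1) (0,2)
  BR@(1,1): attacks (1,2) (1,3) (1,4) (1,5) (1,0) (2,1) (3,1) (0,1) [ray(0,-1) blocked at (1,0); ray(1,0) blocked at (3,1)]
  BN@(3,1): attacks (4,3) (5,2) (2,3) (1,2) (5,0) (1,0)
Union (15 distinct): (0,1) (0,2) (1,0) (1,2) (1,3) (1,4) (1,5) (2,1) (2,2) (2,3) (2,4) (3,1) (4,3) (5,0) (5,2)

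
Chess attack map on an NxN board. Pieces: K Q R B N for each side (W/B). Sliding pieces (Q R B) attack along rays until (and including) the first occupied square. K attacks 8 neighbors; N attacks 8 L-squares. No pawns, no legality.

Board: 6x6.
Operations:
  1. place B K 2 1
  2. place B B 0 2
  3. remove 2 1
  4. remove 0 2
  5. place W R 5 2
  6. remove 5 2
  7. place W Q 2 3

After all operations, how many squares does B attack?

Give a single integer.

Op 1: place BK@(2,1)
Op 2: place BB@(0,2)
Op 3: remove (2,1)
Op 4: remove (0,2)
Op 5: place WR@(5,2)
Op 6: remove (5,2)
Op 7: place WQ@(2,3)
Per-piece attacks for B:
Union (0 distinct): (none)

Answer: 0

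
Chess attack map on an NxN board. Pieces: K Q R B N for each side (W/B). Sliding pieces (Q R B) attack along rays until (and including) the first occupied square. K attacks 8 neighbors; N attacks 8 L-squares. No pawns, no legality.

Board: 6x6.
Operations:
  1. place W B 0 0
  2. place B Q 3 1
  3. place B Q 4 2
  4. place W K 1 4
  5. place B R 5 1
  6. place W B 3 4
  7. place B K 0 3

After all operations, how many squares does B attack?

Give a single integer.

Op 1: place WB@(0,0)
Op 2: place BQ@(3,1)
Op 3: place BQ@(4,2)
Op 4: place WK@(1,4)
Op 5: place BR@(5,1)
Op 6: place WB@(3,4)
Op 7: place BK@(0,3)
Per-piece attacks for B:
  BK@(0,3): attacks (0,4) (0,2) (1,3) (1,4) (1,2)
  BQ@(3,1): attacks (3,2) (3,3) (3,4) (3,0) (4,1) (5,1) (2,1) (1,1) (0,1) (4,2) (4,0) (2,2) (1,3) (0,4) (2,0) [ray(0,1) blocked at (3,4); ray(1,0) blocked at (5,1); ray(1,1) blocked at (4,2)]
  BQ@(4,2): attacks (4,3) (4,4) (4,5) (4,1) (4,0) (5,2) (3,2) (2,2) (1,2) (0,2) (5,3) (5,1) (3,3) (2,4) (1,5) (3,1) [ray(1,-1) blocked at (5,1); ray(-1,-1) blocked at (3,1)]
  BR@(5,1): attacks (5,2) (5,3) (5,4) (5,5) (5,0) (4,1) (3,1) [ray(-1,0) blocked at (3,1)]
Union (29 distinct): (0,1) (0,2) (0,4) (1,1) (1,2) (1,3) (1,4) (1,5) (2,0) (2,1) (2,2) (2,4) (3,0) (3,1) (3,2) (3,3) (3,4) (4,0) (4,1) (4,2) (4,3) (4,4) (4,5) (5,0) (5,1) (5,2) (5,3) (5,4) (5,5)

Answer: 29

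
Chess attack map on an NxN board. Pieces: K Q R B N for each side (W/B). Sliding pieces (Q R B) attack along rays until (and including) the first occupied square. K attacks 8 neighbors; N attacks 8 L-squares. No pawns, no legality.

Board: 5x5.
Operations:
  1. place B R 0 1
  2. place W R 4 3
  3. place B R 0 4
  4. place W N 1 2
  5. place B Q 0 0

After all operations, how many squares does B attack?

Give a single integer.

Answer: 19

Derivation:
Op 1: place BR@(0,1)
Op 2: place WR@(4,3)
Op 3: place BR@(0,4)
Op 4: place WN@(1,2)
Op 5: place BQ@(0,0)
Per-piece attacks for B:
  BQ@(0,0): attacks (0,1) (1,0) (2,0) (3,0) (4,0) (1,1) (2,2) (3,3) (4,4) [ray(0,1) blocked at (0,1)]
  BR@(0,1): attacks (0,2) (0,3) (0,4) (0,0) (1,1) (2,1) (3,1) (4,1) [ray(0,1) blocked at (0,4); ray(0,-1) blocked at (0,0)]
  BR@(0,4): attacks (0,3) (0,2) (0,1) (1,4) (2,4) (3,4) (4,4) [ray(0,-1) blocked at (0,1)]
Union (19 distinct): (0,0) (0,1) (0,2) (0,3) (0,4) (1,0) (1,1) (1,4) (2,0) (2,1) (2,2) (2,4) (3,0) (3,1) (3,3) (3,4) (4,0) (4,1) (4,4)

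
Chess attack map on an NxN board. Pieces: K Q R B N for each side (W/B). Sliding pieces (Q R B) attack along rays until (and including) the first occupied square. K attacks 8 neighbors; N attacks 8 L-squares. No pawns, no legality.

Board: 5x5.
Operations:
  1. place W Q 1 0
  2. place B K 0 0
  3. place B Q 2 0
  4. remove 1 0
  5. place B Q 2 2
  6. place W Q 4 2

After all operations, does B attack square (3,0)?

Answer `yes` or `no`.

Op 1: place WQ@(1,0)
Op 2: place BK@(0,0)
Op 3: place BQ@(2,0)
Op 4: remove (1,0)
Op 5: place BQ@(2,2)
Op 6: place WQ@(4,2)
Per-piece attacks for B:
  BK@(0,0): attacks (0,1) (1,0) (1,1)
  BQ@(2,0): attacks (2,1) (2,2) (3,0) (4,0) (1,0) (0,0) (3,1) (4,2) (1,1) (0,2) [ray(0,1) blocked at (2,2); ray(-1,0) blocked at (0,0); ray(1,1) blocked at (4,2)]
  BQ@(2,2): attacks (2,3) (2,4) (2,1) (2,0) (3,2) (4,2) (1,2) (0,2) (3,3) (4,4) (3,1) (4,0) (1,3) (0,4) (1,1) (0,0) [ray(0,-1) blocked at (2,0); ray(1,0) blocked at (4,2); ray(-1,-1) blocked at (0,0)]
B attacks (3,0): yes

Answer: yes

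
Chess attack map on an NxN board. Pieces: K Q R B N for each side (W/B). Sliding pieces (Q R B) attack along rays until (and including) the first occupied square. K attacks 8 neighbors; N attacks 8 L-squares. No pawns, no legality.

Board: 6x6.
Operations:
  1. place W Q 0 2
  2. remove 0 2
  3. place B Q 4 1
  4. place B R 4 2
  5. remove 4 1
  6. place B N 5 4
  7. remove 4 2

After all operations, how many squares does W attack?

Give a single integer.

Answer: 0

Derivation:
Op 1: place WQ@(0,2)
Op 2: remove (0,2)
Op 3: place BQ@(4,1)
Op 4: place BR@(4,2)
Op 5: remove (4,1)
Op 6: place BN@(5,4)
Op 7: remove (4,2)
Per-piece attacks for W:
Union (0 distinct): (none)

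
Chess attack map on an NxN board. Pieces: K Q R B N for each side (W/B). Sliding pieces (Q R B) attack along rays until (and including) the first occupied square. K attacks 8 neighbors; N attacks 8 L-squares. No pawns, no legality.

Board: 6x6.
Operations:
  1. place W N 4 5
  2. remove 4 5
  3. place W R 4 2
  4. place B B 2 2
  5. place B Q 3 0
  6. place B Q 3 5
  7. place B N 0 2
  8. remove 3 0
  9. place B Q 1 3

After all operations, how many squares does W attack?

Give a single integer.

Op 1: place WN@(4,5)
Op 2: remove (4,5)
Op 3: place WR@(4,2)
Op 4: place BB@(2,2)
Op 5: place BQ@(3,0)
Op 6: place BQ@(3,5)
Op 7: place BN@(0,2)
Op 8: remove (3,0)
Op 9: place BQ@(1,3)
Per-piece attacks for W:
  WR@(4,2): attacks (4,3) (4,4) (4,5) (4,1) (4,0) (5,2) (3,2) (2,2) [ray(-1,0) blocked at (2,2)]
Union (8 distinct): (2,2) (3,2) (4,0) (4,1) (4,3) (4,4) (4,5) (5,2)

Answer: 8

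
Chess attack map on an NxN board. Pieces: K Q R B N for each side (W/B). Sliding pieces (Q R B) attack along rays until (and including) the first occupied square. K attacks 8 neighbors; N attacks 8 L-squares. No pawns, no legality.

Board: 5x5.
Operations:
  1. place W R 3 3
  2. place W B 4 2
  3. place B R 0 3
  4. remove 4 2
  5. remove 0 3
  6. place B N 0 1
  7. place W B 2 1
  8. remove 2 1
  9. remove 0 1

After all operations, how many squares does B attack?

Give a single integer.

Op 1: place WR@(3,3)
Op 2: place WB@(4,2)
Op 3: place BR@(0,3)
Op 4: remove (4,2)
Op 5: remove (0,3)
Op 6: place BN@(0,1)
Op 7: place WB@(2,1)
Op 8: remove (2,1)
Op 9: remove (0,1)
Per-piece attacks for B:
Union (0 distinct): (none)

Answer: 0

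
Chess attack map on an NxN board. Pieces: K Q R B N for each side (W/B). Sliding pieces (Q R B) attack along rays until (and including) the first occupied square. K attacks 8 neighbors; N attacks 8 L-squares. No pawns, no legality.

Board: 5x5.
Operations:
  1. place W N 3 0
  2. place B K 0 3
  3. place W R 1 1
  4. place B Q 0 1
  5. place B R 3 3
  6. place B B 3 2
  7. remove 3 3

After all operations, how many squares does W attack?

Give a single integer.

Op 1: place WN@(3,0)
Op 2: place BK@(0,3)
Op 3: place WR@(1,1)
Op 4: place BQ@(0,1)
Op 5: place BR@(3,3)
Op 6: place BB@(3,2)
Op 7: remove (3,3)
Per-piece attacks for W:
  WR@(1,1): attacks (1,2) (1,3) (1,4) (1,0) (2,1) (3,1) (4,1) (0,1) [ray(-1,0) blocked at (0,1)]
  WN@(3,0): attacks (4,2) (2,2) (1,1)
Union (11 distinct): (0,1) (1,0) (1,1) (1,2) (1,3) (1,4) (2,1) (2,2) (3,1) (4,1) (4,2)

Answer: 11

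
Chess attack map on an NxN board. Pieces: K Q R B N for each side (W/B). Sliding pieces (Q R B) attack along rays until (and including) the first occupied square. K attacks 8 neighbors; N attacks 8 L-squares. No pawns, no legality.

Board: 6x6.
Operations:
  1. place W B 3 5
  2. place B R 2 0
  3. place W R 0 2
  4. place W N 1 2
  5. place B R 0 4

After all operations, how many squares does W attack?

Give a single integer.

Op 1: place WB@(3,5)
Op 2: place BR@(2,0)
Op 3: place WR@(0,2)
Op 4: place WN@(1,2)
Op 5: place BR@(0,4)
Per-piece attacks for W:
  WR@(0,2): attacks (0,3) (0,4) (0,1) (0,0) (1,2) [ray(0,1) blocked at (0,4); ray(1,0) blocked at (1,2)]
  WN@(1,2): attacks (2,4) (3,3) (0,4) (2,0) (3,1) (0,0)
  WB@(3,5): attacks (4,4) (5,3) (2,4) (1,3) (0,2) [ray(-1,-1) blocked at (0,2)]
Union (13 distinct): (0,0) (0,1) (0,2) (0,3) (0,4) (1,2) (1,3) (2,0) (2,4) (3,1) (3,3) (4,4) (5,3)

Answer: 13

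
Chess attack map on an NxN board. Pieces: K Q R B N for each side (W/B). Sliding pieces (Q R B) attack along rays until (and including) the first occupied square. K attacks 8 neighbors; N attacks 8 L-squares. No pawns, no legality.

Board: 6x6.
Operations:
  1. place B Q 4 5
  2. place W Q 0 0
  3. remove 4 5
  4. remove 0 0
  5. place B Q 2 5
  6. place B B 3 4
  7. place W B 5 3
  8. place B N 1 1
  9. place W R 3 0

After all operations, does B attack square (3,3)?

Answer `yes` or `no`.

Answer: no

Derivation:
Op 1: place BQ@(4,5)
Op 2: place WQ@(0,0)
Op 3: remove (4,5)
Op 4: remove (0,0)
Op 5: place BQ@(2,5)
Op 6: place BB@(3,4)
Op 7: place WB@(5,3)
Op 8: place BN@(1,1)
Op 9: place WR@(3,0)
Per-piece attacks for B:
  BN@(1,1): attacks (2,3) (3,2) (0,3) (3,0)
  BQ@(2,5): attacks (2,4) (2,3) (2,2) (2,1) (2,0) (3,5) (4,5) (5,5) (1,5) (0,5) (3,4) (1,4) (0,3) [ray(1,-1) blocked at (3,4)]
  BB@(3,4): attacks (4,5) (4,3) (5,2) (2,5) (2,3) (1,2) (0,1) [ray(-1,1) blocked at (2,5)]
B attacks (3,3): no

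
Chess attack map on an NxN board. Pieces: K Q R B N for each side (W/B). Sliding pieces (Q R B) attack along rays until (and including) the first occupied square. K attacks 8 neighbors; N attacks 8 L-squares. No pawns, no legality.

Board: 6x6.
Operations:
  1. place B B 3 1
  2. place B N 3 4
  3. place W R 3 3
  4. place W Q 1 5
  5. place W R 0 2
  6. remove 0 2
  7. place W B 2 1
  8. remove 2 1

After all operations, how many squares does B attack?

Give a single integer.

Answer: 9

Derivation:
Op 1: place BB@(3,1)
Op 2: place BN@(3,4)
Op 3: place WR@(3,3)
Op 4: place WQ@(1,5)
Op 5: place WR@(0,2)
Op 6: remove (0,2)
Op 7: place WB@(2,1)
Op 8: remove (2,1)
Per-piece attacks for B:
  BB@(3,1): attacks (4,2) (5,3) (4,0) (2,2) (1,3) (0,4) (2,0)
  BN@(3,4): attacks (5,5) (1,5) (4,2) (5,3) (2,2) (1,3)
Union (9 distinct): (0,4) (1,3) (1,5) (2,0) (2,2) (4,0) (4,2) (5,3) (5,5)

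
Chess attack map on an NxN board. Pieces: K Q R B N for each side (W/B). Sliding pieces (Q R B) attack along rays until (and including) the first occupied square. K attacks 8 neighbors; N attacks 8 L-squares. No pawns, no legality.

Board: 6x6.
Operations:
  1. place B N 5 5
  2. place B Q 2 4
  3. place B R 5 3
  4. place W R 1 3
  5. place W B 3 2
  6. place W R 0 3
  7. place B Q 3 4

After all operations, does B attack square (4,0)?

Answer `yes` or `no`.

Op 1: place BN@(5,5)
Op 2: place BQ@(2,4)
Op 3: place BR@(5,3)
Op 4: place WR@(1,3)
Op 5: place WB@(3,2)
Op 6: place WR@(0,3)
Op 7: place BQ@(3,4)
Per-piece attacks for B:
  BQ@(2,4): attacks (2,5) (2,3) (2,2) (2,1) (2,0) (3,4) (1,4) (0,4) (3,5) (3,3) (4,2) (5,1) (1,5) (1,3) [ray(1,0) blocked at (3,4); ray(-1,-1) blocked at (1,3)]
  BQ@(3,4): attacks (3,5) (3,3) (3,2) (4,4) (5,4) (2,4) (4,5) (4,3) (5,2) (2,5) (2,3) (1,2) (0,1) [ray(0,-1) blocked at (3,2); ray(-1,0) blocked at (2,4)]
  BR@(5,3): attacks (5,4) (5,5) (5,2) (5,1) (5,0) (4,3) (3,3) (2,3) (1,3) [ray(0,1) blocked at (5,5); ray(-1,0) blocked at (1,3)]
  BN@(5,5): attacks (4,3) (3,4)
B attacks (4,0): no

Answer: no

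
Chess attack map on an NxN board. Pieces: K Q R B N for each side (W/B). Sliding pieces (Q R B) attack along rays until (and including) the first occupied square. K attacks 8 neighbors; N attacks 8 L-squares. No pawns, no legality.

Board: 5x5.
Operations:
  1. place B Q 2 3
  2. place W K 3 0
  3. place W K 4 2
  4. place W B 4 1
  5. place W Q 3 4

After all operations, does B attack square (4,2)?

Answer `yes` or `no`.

Op 1: place BQ@(2,3)
Op 2: place WK@(3,0)
Op 3: place WK@(4,2)
Op 4: place WB@(4,1)
Op 5: place WQ@(3,4)
Per-piece attacks for B:
  BQ@(2,3): attacks (2,4) (2,2) (2,1) (2,0) (3,3) (4,3) (1,3) (0,3) (3,4) (3,2) (4,1) (1,4) (1,2) (0,1) [ray(1,1) blocked at (3,4); ray(1,-1) blocked at (4,1)]
B attacks (4,2): no

Answer: no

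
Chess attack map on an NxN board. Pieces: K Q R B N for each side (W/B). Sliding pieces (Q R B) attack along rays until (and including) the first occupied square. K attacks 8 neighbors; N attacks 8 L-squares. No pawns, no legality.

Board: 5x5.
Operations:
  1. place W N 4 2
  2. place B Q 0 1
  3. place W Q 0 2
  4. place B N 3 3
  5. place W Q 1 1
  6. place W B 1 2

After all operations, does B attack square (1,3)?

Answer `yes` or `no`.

Answer: no

Derivation:
Op 1: place WN@(4,2)
Op 2: place BQ@(0,1)
Op 3: place WQ@(0,2)
Op 4: place BN@(3,3)
Op 5: place WQ@(1,1)
Op 6: place WB@(1,2)
Per-piece attacks for B:
  BQ@(0,1): attacks (0,2) (0,0) (1,1) (1,2) (1,0) [ray(0,1) blocked at (0,2); ray(1,0) blocked at (1,1); ray(1,1) blocked at (1,2)]
  BN@(3,3): attacks (1,4) (4,1) (2,1) (1,2)
B attacks (1,3): no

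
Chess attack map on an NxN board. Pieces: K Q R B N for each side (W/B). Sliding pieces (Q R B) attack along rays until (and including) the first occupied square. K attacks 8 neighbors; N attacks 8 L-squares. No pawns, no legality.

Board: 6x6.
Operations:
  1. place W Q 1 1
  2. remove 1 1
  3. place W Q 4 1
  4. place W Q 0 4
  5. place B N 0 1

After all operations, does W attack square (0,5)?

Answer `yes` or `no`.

Answer: yes

Derivation:
Op 1: place WQ@(1,1)
Op 2: remove (1,1)
Op 3: place WQ@(4,1)
Op 4: place WQ@(0,4)
Op 5: place BN@(0,1)
Per-piece attacks for W:
  WQ@(0,4): attacks (0,5) (0,3) (0,2) (0,1) (1,4) (2,4) (3,4) (4,4) (5,4) (1,5) (1,3) (2,2) (3,1) (4,0) [ray(0,-1) blocked at (0,1)]
  WQ@(4,1): attacks (4,2) (4,3) (4,4) (4,5) (4,0) (5,1) (3,1) (2,1) (1,1) (0,1) (5,2) (5,0) (3,2) (2,3) (1,4) (0,5) (3,0) [ray(-1,0) blocked at (0,1)]
W attacks (0,5): yes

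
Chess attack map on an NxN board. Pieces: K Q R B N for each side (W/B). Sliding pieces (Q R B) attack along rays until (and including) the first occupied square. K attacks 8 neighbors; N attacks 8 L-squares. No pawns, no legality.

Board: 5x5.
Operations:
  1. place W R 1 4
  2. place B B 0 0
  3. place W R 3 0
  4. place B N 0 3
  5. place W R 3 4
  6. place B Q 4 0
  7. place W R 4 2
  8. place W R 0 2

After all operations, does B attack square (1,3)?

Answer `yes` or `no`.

Answer: yes

Derivation:
Op 1: place WR@(1,4)
Op 2: place BB@(0,0)
Op 3: place WR@(3,0)
Op 4: place BN@(0,3)
Op 5: place WR@(3,4)
Op 6: place BQ@(4,0)
Op 7: place WR@(4,2)
Op 8: place WR@(0,2)
Per-piece attacks for B:
  BB@(0,0): attacks (1,1) (2,2) (3,3) (4,4)
  BN@(0,3): attacks (2,4) (1,1) (2,2)
  BQ@(4,0): attacks (4,1) (4,2) (3,0) (3,1) (2,2) (1,3) (0,4) [ray(0,1) blocked at (4,2); ray(-1,0) blocked at (3,0)]
B attacks (1,3): yes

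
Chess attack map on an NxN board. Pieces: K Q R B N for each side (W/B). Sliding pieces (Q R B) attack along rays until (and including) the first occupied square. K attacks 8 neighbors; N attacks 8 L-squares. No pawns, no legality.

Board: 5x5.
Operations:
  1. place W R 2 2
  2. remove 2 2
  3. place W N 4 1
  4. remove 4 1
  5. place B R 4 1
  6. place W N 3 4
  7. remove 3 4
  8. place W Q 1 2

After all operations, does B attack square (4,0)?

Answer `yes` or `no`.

Answer: yes

Derivation:
Op 1: place WR@(2,2)
Op 2: remove (2,2)
Op 3: place WN@(4,1)
Op 4: remove (4,1)
Op 5: place BR@(4,1)
Op 6: place WN@(3,4)
Op 7: remove (3,4)
Op 8: place WQ@(1,2)
Per-piece attacks for B:
  BR@(4,1): attacks (4,2) (4,3) (4,4) (4,0) (3,1) (2,1) (1,1) (0,1)
B attacks (4,0): yes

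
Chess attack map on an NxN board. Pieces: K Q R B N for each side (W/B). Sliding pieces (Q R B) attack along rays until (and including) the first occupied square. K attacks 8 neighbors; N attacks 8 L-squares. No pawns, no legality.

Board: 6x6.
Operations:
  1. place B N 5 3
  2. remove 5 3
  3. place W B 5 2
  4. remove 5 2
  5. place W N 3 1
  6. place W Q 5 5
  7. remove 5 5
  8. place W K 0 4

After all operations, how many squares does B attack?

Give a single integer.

Answer: 0

Derivation:
Op 1: place BN@(5,3)
Op 2: remove (5,3)
Op 3: place WB@(5,2)
Op 4: remove (5,2)
Op 5: place WN@(3,1)
Op 6: place WQ@(5,5)
Op 7: remove (5,5)
Op 8: place WK@(0,4)
Per-piece attacks for B:
Union (0 distinct): (none)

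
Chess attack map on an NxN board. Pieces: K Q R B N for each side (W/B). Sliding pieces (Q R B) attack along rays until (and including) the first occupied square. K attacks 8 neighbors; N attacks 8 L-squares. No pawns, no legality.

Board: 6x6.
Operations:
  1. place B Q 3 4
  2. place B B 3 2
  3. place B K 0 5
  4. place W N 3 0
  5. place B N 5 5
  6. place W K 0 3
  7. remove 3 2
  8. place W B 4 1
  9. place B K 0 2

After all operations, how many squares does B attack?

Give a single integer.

Op 1: place BQ@(3,4)
Op 2: place BB@(3,2)
Op 3: place BK@(0,5)
Op 4: place WN@(3,0)
Op 5: place BN@(5,5)
Op 6: place WK@(0,3)
Op 7: remove (3,2)
Op 8: place WB@(4,1)
Op 9: place BK@(0,2)
Per-piece attacks for B:
  BK@(0,2): attacks (0,3) (0,1) (1,2) (1,3) (1,1)
  BK@(0,5): attacks (0,4) (1,5) (1,4)
  BQ@(3,4): attacks (3,5) (3,3) (3,2) (3,1) (3,0) (4,4) (5,4) (2,4) (1,4) (0,4) (4,5) (4,3) (5,2) (2,5) (2,3) (1,2) (0,1) [ray(0,-1) blocked at (3,0)]
  BN@(5,5): attacks (4,3) (3,4)
Union (22 distinct): (0,1) (0,3) (0,4) (1,1) (1,2) (1,3) (1,4) (1,5) (2,3) (2,4) (2,5) (3,0) (3,1) (3,2) (3,3) (3,4) (3,5) (4,3) (4,4) (4,5) (5,2) (5,4)

Answer: 22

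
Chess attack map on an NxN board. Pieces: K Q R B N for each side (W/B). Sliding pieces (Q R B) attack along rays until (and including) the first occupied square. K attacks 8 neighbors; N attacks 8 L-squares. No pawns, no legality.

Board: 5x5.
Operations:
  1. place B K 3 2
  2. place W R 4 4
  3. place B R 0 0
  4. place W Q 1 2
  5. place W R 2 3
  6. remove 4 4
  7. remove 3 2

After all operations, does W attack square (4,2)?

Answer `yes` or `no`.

Answer: yes

Derivation:
Op 1: place BK@(3,2)
Op 2: place WR@(4,4)
Op 3: place BR@(0,0)
Op 4: place WQ@(1,2)
Op 5: place WR@(2,3)
Op 6: remove (4,4)
Op 7: remove (3,2)
Per-piece attacks for W:
  WQ@(1,2): attacks (1,3) (1,4) (1,1) (1,0) (2,2) (3,2) (4,2) (0,2) (2,3) (2,1) (3,0) (0,3) (0,1) [ray(1,1) blocked at (2,3)]
  WR@(2,3): attacks (2,4) (2,2) (2,1) (2,0) (3,3) (4,3) (1,3) (0,3)
W attacks (4,2): yes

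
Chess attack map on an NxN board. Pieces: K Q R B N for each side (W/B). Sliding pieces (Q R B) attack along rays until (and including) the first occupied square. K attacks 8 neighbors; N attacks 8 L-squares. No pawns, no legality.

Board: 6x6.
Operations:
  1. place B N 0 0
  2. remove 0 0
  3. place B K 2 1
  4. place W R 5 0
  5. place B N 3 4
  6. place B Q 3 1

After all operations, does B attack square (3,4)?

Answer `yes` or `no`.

Answer: yes

Derivation:
Op 1: place BN@(0,0)
Op 2: remove (0,0)
Op 3: place BK@(2,1)
Op 4: place WR@(5,0)
Op 5: place BN@(3,4)
Op 6: place BQ@(3,1)
Per-piece attacks for B:
  BK@(2,1): attacks (2,2) (2,0) (3,1) (1,1) (3,2) (3,0) (1,2) (1,0)
  BQ@(3,1): attacks (3,2) (3,3) (3,4) (3,0) (4,1) (5,1) (2,1) (4,2) (5,3) (4,0) (2,2) (1,3) (0,4) (2,0) [ray(0,1) blocked at (3,4); ray(-1,0) blocked at (2,1)]
  BN@(3,4): attacks (5,5) (1,5) (4,2) (5,3) (2,2) (1,3)
B attacks (3,4): yes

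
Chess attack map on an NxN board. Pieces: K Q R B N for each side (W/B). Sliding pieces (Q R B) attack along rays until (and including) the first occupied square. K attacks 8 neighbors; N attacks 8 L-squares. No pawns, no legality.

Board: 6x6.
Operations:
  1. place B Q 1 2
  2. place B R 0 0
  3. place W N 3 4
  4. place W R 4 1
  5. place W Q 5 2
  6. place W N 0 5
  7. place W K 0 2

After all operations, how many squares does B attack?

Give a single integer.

Answer: 19

Derivation:
Op 1: place BQ@(1,2)
Op 2: place BR@(0,0)
Op 3: place WN@(3,4)
Op 4: place WR@(4,1)
Op 5: place WQ@(5,2)
Op 6: place WN@(0,5)
Op 7: place WK@(0,2)
Per-piece attacks for B:
  BR@(0,0): attacks (0,1) (0,2) (1,0) (2,0) (3,0) (4,0) (5,0) [ray(0,1) blocked at (0,2)]
  BQ@(1,2): attacks (1,3) (1,4) (1,5) (1,1) (1,0) (2,2) (3,2) (4,2) (5,2) (0,2) (2,3) (3,4) (2,1) (3,0) (0,3) (0,1) [ray(1,0) blocked at (5,2); ray(-1,0) blocked at (0,2); ray(1,1) blocked at (3,4)]
Union (19 distinct): (0,1) (0,2) (0,3) (1,0) (1,1) (1,3) (1,4) (1,5) (2,0) (2,1) (2,2) (2,3) (3,0) (3,2) (3,4) (4,0) (4,2) (5,0) (5,2)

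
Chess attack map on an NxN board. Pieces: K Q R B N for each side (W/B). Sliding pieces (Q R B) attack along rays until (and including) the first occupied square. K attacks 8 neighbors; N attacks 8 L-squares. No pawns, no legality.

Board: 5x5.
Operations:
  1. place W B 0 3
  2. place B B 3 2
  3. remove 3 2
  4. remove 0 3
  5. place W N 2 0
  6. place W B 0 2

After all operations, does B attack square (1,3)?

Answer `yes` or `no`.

Op 1: place WB@(0,3)
Op 2: place BB@(3,2)
Op 3: remove (3,2)
Op 4: remove (0,3)
Op 5: place WN@(2,0)
Op 6: place WB@(0,2)
Per-piece attacks for B:
B attacks (1,3): no

Answer: no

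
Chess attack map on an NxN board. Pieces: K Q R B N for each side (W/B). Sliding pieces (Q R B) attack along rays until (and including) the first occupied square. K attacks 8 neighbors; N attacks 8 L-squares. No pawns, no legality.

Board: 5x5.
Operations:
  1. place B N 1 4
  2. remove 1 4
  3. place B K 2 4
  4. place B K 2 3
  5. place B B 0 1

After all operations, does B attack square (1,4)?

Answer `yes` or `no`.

Op 1: place BN@(1,4)
Op 2: remove (1,4)
Op 3: place BK@(2,4)
Op 4: place BK@(2,3)
Op 5: place BB@(0,1)
Per-piece attacks for B:
  BB@(0,1): attacks (1,2) (2,3) (1,0) [ray(1,1) blocked at (2,3)]
  BK@(2,3): attacks (2,4) (2,2) (3,3) (1,3) (3,4) (3,2) (1,4) (1,2)
  BK@(2,4): attacks (2,3) (3,4) (1,4) (3,3) (1,3)
B attacks (1,4): yes

Answer: yes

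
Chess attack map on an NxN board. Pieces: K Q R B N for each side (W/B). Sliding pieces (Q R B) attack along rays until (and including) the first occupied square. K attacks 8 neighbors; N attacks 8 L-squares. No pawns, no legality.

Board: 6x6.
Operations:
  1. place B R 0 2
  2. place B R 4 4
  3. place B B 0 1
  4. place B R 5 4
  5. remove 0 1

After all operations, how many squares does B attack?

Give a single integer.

Op 1: place BR@(0,2)
Op 2: place BR@(4,4)
Op 3: place BB@(0,1)
Op 4: place BR@(5,4)
Op 5: remove (0,1)
Per-piece attacks for B:
  BR@(0,2): attacks (0,3) (0,4) (0,5) (0,1) (0,0) (1,2) (2,2) (3,2) (4,2) (5,2)
  BR@(4,4): attacks (4,5) (4,3) (4,2) (4,1) (4,0) (5,4) (3,4) (2,4) (1,4) (0,4) [ray(1,0) blocked at (5,4)]
  BR@(5,4): attacks (5,5) (5,3) (5,2) (5,1) (5,0) (4,4) [ray(-1,0) blocked at (4,4)]
Union (23 distinct): (0,0) (0,1) (0,3) (0,4) (0,5) (1,2) (1,4) (2,2) (2,4) (3,2) (3,4) (4,0) (4,1) (4,2) (4,3) (4,4) (4,5) (5,0) (5,1) (5,2) (5,3) (5,4) (5,5)

Answer: 23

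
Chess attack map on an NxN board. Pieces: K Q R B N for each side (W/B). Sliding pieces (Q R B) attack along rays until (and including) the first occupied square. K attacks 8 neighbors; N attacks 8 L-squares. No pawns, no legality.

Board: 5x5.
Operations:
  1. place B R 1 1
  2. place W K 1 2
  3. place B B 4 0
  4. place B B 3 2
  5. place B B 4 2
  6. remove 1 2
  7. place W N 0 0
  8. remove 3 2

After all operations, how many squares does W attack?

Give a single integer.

Op 1: place BR@(1,1)
Op 2: place WK@(1,2)
Op 3: place BB@(4,0)
Op 4: place BB@(3,2)
Op 5: place BB@(4,2)
Op 6: remove (1,2)
Op 7: place WN@(0,0)
Op 8: remove (3,2)
Per-piece attacks for W:
  WN@(0,0): attacks (1,2) (2,1)
Union (2 distinct): (1,2) (2,1)

Answer: 2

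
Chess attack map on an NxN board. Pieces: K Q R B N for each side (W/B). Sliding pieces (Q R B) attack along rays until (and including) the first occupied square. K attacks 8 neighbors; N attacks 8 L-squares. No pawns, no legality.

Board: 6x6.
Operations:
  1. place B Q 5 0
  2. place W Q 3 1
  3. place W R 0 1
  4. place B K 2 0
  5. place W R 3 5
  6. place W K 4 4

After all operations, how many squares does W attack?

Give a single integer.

Op 1: place BQ@(5,0)
Op 2: place WQ@(3,1)
Op 3: place WR@(0,1)
Op 4: place BK@(2,0)
Op 5: place WR@(3,5)
Op 6: place WK@(4,4)
Per-piece attacks for W:
  WR@(0,1): attacks (0,2) (0,3) (0,4) (0,5) (0,0) (1,1) (2,1) (3,1) [ray(1,0) blocked at (3,1)]
  WQ@(3,1): attacks (3,2) (3,3) (3,4) (3,5) (3,0) (4,1) (5,1) (2,1) (1,1) (0,1) (4,2) (5,3) (4,0) (2,2) (1,3) (0,4) (2,0) [ray(0,1) blocked at (3,5); ray(-1,0) blocked at (0,1); ray(-1,-1) blocked at (2,0)]
  WR@(3,5): attacks (3,4) (3,3) (3,2) (3,1) (4,5) (5,5) (2,5) (1,5) (0,5) [ray(0,-1) blocked at (3,1)]
  WK@(4,4): attacks (4,5) (4,3) (5,4) (3,4) (5,5) (5,3) (3,5) (3,3)
Union (28 distinct): (0,0) (0,1) (0,2) (0,3) (0,4) (0,5) (1,1) (1,3) (1,5) (2,0) (2,1) (2,2) (2,5) (3,0) (3,1) (3,2) (3,3) (3,4) (3,5) (4,0) (4,1) (4,2) (4,3) (4,5) (5,1) (5,3) (5,4) (5,5)

Answer: 28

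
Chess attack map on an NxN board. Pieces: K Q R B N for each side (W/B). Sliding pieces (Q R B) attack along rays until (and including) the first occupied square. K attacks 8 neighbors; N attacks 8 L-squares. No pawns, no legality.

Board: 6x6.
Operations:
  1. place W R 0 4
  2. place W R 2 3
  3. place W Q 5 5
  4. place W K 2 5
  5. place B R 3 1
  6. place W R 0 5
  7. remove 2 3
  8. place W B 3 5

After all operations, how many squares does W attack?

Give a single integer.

Op 1: place WR@(0,4)
Op 2: place WR@(2,3)
Op 3: place WQ@(5,5)
Op 4: place WK@(2,5)
Op 5: place BR@(3,1)
Op 6: place WR@(0,5)
Op 7: remove (2,3)
Op 8: place WB@(3,5)
Per-piece attacks for W:
  WR@(0,4): attacks (0,5) (0,3) (0,2) (0,1) (0,0) (1,4) (2,4) (3,4) (4,4) (5,4) [ray(0,1) blocked at (0,5)]
  WR@(0,5): attacks (0,4) (1,5) (2,5) [ray(0,-1) blocked at (0,4); ray(1,0) blocked at (2,5)]
  WK@(2,5): attacks (2,4) (3,5) (1,5) (3,4) (1,4)
  WB@(3,5): attacks (4,4) (5,3) (2,4) (1,3) (0,2)
  WQ@(5,5): attacks (5,4) (5,3) (5,2) (5,1) (5,0) (4,5) (3,5) (4,4) (3,3) (2,2) (1,1) (0,0) [ray(-1,0) blocked at (3,5)]
Union (23 distinct): (0,0) (0,1) (0,2) (0,3) (0,4) (0,5) (1,1) (1,3) (1,4) (1,5) (2,2) (2,4) (2,5) (3,3) (3,4) (3,5) (4,4) (4,5) (5,0) (5,1) (5,2) (5,3) (5,4)

Answer: 23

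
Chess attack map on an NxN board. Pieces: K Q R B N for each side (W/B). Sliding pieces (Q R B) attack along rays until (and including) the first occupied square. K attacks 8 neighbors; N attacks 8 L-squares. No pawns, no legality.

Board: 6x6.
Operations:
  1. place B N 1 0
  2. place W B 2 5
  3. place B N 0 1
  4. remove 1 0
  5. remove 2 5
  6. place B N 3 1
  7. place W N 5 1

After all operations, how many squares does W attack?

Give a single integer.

Answer: 3

Derivation:
Op 1: place BN@(1,0)
Op 2: place WB@(2,5)
Op 3: place BN@(0,1)
Op 4: remove (1,0)
Op 5: remove (2,5)
Op 6: place BN@(3,1)
Op 7: place WN@(5,1)
Per-piece attacks for W:
  WN@(5,1): attacks (4,3) (3,2) (3,0)
Union (3 distinct): (3,0) (3,2) (4,3)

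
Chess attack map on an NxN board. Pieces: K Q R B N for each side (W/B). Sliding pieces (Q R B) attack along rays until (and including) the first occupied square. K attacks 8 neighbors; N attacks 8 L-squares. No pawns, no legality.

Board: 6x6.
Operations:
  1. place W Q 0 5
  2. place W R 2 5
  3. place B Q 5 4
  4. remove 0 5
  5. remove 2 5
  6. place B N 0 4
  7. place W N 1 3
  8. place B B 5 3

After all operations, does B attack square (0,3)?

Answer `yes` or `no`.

Answer: no

Derivation:
Op 1: place WQ@(0,5)
Op 2: place WR@(2,5)
Op 3: place BQ@(5,4)
Op 4: remove (0,5)
Op 5: remove (2,5)
Op 6: place BN@(0,4)
Op 7: place WN@(1,3)
Op 8: place BB@(5,3)
Per-piece attacks for B:
  BN@(0,4): attacks (2,5) (1,2) (2,3)
  BB@(5,3): attacks (4,4) (3,5) (4,2) (3,1) (2,0)
  BQ@(5,4): attacks (5,5) (5,3) (4,4) (3,4) (2,4) (1,4) (0,4) (4,5) (4,3) (3,2) (2,1) (1,0) [ray(0,-1) blocked at (5,3); ray(-1,0) blocked at (0,4)]
B attacks (0,3): no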